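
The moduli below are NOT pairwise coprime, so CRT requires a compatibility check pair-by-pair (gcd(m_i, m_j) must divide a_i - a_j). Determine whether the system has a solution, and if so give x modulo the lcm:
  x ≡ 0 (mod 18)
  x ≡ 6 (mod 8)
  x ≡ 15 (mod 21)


Moduli 18, 8, 21 are not pairwise coprime, so CRT works modulo lcm(m_i) when all pairwise compatibility conditions hold.
Pairwise compatibility: gcd(m_i, m_j) must divide a_i - a_j for every pair.
Merge one congruence at a time:
  Start: x ≡ 0 (mod 18).
  Combine with x ≡ 6 (mod 8): gcd(18, 8) = 2; 6 - 0 = 6, which IS divisible by 2, so compatible.
    Write x = 0 + 18·t and substitute into x ≡ 6 (mod 8): 18·t ≡ 6 − 0 = 6 (mod 8).
    Divide the congruence (and modulus) by g = 2: 9·t ≡ 3 (mod 4).
    Reduce coefficients mod 4: 1·t ≡ 3 (mod 4).
    So t ≡ 3 (mod 4).
    Then x = 0 + 18·3 = 54, valid modulo lcm(18, 8) = 72: x ≡ 54 (mod 72).
  Combine with x ≡ 15 (mod 21): gcd(72, 21) = 3; 15 - 54 = -39, which IS divisible by 3, so compatible.
    Write x = 54 + 72·t and substitute into x ≡ 15 (mod 21): 72·t ≡ 15 − 54 = -39 (mod 21).
    Divide the congruence (and modulus) by g = 3: 24·t ≡ -13 (mod 7).
    Reduce coefficients mod 7: 3·t ≡ 1 (mod 7).
    The inverse of 3 mod 7 is 5 (since 3·5 = 15 = 2·7 + 1), so t ≡ 5·1 = 5 ≡ 5 (mod 7).
    Then x = 54 + 72·5 = 414, valid modulo lcm(72, 21) = 504: x ≡ 414 (mod 504).
Verify: 414 mod 18 = 0, 414 mod 8 = 6, 414 mod 21 = 15.

x ≡ 414 (mod 504).


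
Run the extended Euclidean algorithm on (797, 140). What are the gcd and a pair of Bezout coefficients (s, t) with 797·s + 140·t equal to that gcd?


Euclidean algorithm on (797, 140) — divide until remainder is 0:
  797 = 5 · 140 + 97
  140 = 1 · 97 + 43
  97 = 2 · 43 + 11
  43 = 3 · 11 + 10
  11 = 1 · 10 + 1
  10 = 10 · 1 + 0
gcd(797, 140) = 1.
Track Bezout coefficients alongside the remainders: start with r₀ = 797 = a·1 + b·0 (s = 1, t = 0) and r₁ = 140 = a·0 + b·1 (s = 0, t = 1); each new remainder r_{k+1} = r_{k-1} − q_k·r_k inherits s_{k+1} = s_{k-1} − q_k·s_k, t_{k+1} = t_{k-1} − q_k·t_k, so r_k = a·s_k + b·t_k at every step:
  q = 5: r = 97, s = 1 − 5·0 = 1, t = 0 − 5·1 = -5  (check: 797·1 + 140·(-5) = 97)
  q = 1: r = 43, s = 0 − 1·1 = -1, t = 1 − 1·(-5) = 6  (check: 797·(-1) + 140·6 = 43)
  q = 2: r = 11, s = 1 − 2·(-1) = 3, t = -5 − 2·6 = -17  (check: 797·3 + 140·(-17) = 11)
  q = 3: r = 10, s = -1 − 3·3 = -10, t = 6 − 3·(-17) = 57  (check: 797·(-10) + 140·57 = 10)
  q = 1: r = 1, s = 3 − 1·(-10) = 13, t = -17 − 1·57 = -74  (check: 797·13 + 140·(-74) = 1)
The row with r = 1 (the gcd) gives the Bezout coefficients s = 13, t = -74.
Result: 797 · (13) + 140 · (-74) = 1.

gcd(797, 140) = 1; s = 13, t = -74 (check: 797·13 + 140·(-74) = 1).


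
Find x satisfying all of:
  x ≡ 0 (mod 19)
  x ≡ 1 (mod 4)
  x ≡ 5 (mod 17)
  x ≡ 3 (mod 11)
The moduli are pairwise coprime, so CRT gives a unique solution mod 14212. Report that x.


Product of moduli M = 19 · 4 · 17 · 11 = 14212.
Merge one congruence at a time:
  Start: x ≡ 0 (mod 19).
  Combine with x ≡ 1 (mod 4); new modulus lcm = 76.
    Write x = 0 + 19·t and substitute into x ≡ 1 (mod 4): 19·t ≡ 1 − 0 = 1 (mod 4).
    Reduce coefficients mod 4: 3·t ≡ 1 (mod 4).
    The inverse of 3 mod 4 is 3 (since 3·3 = 9 = 2·4 + 1), so t ≡ 3·1 = 3 ≡ 3 (mod 4).
    Then x = 0 + 19·3 = 57, valid modulo lcm(19, 4) = 76: x ≡ 57 (mod 76).
  Combine with x ≡ 5 (mod 17); new modulus lcm = 1292.
    Write x = 57 + 76·t and substitute into x ≡ 5 (mod 17): 76·t ≡ 5 − 57 = -52 (mod 17).
    Reduce coefficients mod 17: 8·t ≡ 16 (mod 17).
    The inverse of 8 mod 17 is 15 (since 8·15 = 120 = 7·17 + 1), so t ≡ 15·16 = 240 ≡ 2 (mod 17).
    Then x = 57 + 76·2 = 209, valid modulo lcm(76, 17) = 1292: x ≡ 209 (mod 1292).
  Combine with x ≡ 3 (mod 11); new modulus lcm = 14212.
    Write x = 209 + 1292·t and substitute into x ≡ 3 (mod 11): 1292·t ≡ 3 − 209 = -206 (mod 11).
    Reduce coefficients mod 11: 5·t ≡ 3 (mod 11).
    The inverse of 5 mod 11 is 9 (since 5·9 = 45 = 4·11 + 1), so t ≡ 9·3 = 27 ≡ 5 (mod 11).
    Then x = 209 + 1292·5 = 6669, valid modulo lcm(1292, 11) = 14212: x ≡ 6669 (mod 14212).
Verify against each original: 6669 mod 19 = 0, 6669 mod 4 = 1, 6669 mod 17 = 5, 6669 mod 11 = 3.

x ≡ 6669 (mod 14212).


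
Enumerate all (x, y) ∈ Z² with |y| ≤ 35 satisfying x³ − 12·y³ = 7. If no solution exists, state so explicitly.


The equation is x³ - 12y³ = 7. For fixed y, x³ = 12·y³ + 7, so a solution requires the RHS to be a perfect cube.
Strategy: iterate y from -35 to 35, compute RHS = 12·y³ + 7, and check whether it is a (positive or negative) perfect cube.
Check small values of y:
  y = 0: RHS = 7 is not a perfect cube.
  y = 1: RHS = 19 is not a perfect cube.
  y = -1: RHS = -5 is not a perfect cube.
  y = 2: RHS = 103 is not a perfect cube.
  y = -2: RHS = -89 is not a perfect cube.
  y = 3: RHS = 331 is not a perfect cube.
  y = -3: RHS = -317 is not a perfect cube.
Continuing the search up to |y| = 35 finds no solutions either.
No (x, y) in the scanned range satisfies the equation.

No integer solutions with |y| ≤ 35.


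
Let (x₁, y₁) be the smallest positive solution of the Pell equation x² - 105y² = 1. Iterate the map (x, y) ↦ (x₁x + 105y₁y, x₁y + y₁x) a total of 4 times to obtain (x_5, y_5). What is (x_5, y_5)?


Step 1: Find the fundamental solution (x₁, y₁) of x² - 105y² = 1.
  Expand √105 as a continued fraction. a₀ = ⌊√105⌋ = 10; iterate m_{k+1} = d_k·a_k − m_k, d_{k+1} = (105 − m_{k+1}²)/d_k, a_{k+1} = ⌊(a₀ + m_{k+1})/d_{k+1}⌋ (starting m₀ = 0, d₀ = 1), with convergents p_k = a_k·p_{k-1} + p_{k-2}, q_k = a_k·q_{k-1} + q_{k-2} (p₋₁ = 1, q₋₁ = 0):
  k = 0: a₀ = 10; p₀/q₀ = 10/1; p₀² − 105·q₀² = 100 − 105 = -5.
  k = 1: m = 10, d = 5, a = ⌊(10 + 10)/5⌋ = 4; p/q = (4·10 + 1)/(4·1 + 0) = 41/4; p² − 105·q² = 1681 − 1680 = 1.
  The first convergent with p² − 105·q² = 1 gives the fundamental solution (x₁, y₁) = (41, 4).
Step 2: Apply the recurrence (x_{n+1}, y_{n+1}) = (x₁x_n + 105y₁y_n, x₁y_n + y₁x_n) repeatedly.
  From (x_1, y_1) = (41, 4): x_2 = 41·41 + 105·4·4 = 3361; y_2 = 41·4 + 4·41 = 328.
  From (x_2, y_2) = (3361, 328): x_3 = 41·3361 + 105·4·328 = 275561; y_3 = 41·328 + 4·3361 = 26892.
  From (x_3, y_3) = (275561, 26892): x_4 = 41·275561 + 105·4·26892 = 22592641; y_4 = 41·26892 + 4·275561 = 2204816.
  From (x_4, y_4) = (22592641, 2204816): x_5 = 41·22592641 + 105·4·2204816 = 1852321001; y_5 = 41·2204816 + 4·22592641 = 180768020.
Step 3: Verify x_5² - 105·y_5² = 3431093090745642001 - 3431093090745642000 = 1 (should be 1). ✓

(x_1, y_1) = (41, 4); (x_5, y_5) = (1852321001, 180768020).


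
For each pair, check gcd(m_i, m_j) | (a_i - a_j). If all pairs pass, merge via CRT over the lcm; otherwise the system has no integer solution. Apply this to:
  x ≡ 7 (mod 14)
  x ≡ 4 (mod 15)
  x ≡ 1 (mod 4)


Moduli 14, 15, 4 are not pairwise coprime, so CRT works modulo lcm(m_i) when all pairwise compatibility conditions hold.
Pairwise compatibility: gcd(m_i, m_j) must divide a_i - a_j for every pair.
Merge one congruence at a time:
  Start: x ≡ 7 (mod 14).
  Combine with x ≡ 4 (mod 15): gcd(14, 15) = 1; 4 - 7 = -3, which IS divisible by 1, so compatible.
    Write x = 7 + 14·t and substitute into x ≡ 4 (mod 15): 14·t ≡ 4 − 7 = -3 (mod 15).
    Reduce coefficients mod 15: 14·t ≡ 12 (mod 15).
    The inverse of 14 mod 15 is 14 (since 14·14 = 196 = 13·15 + 1), so t ≡ 14·12 = 168 ≡ 3 (mod 15).
    Then x = 7 + 14·3 = 49, valid modulo lcm(14, 15) = 210: x ≡ 49 (mod 210).
  Combine with x ≡ 1 (mod 4): gcd(210, 4) = 2; 1 - 49 = -48, which IS divisible by 2, so compatible.
    Write x = 49 + 210·t and substitute into x ≡ 1 (mod 4): 210·t ≡ 1 − 49 = -48 (mod 4).
    Divide the congruence (and modulus) by g = 2: 105·t ≡ -24 (mod 2).
    Reduce coefficients mod 2: 1·t ≡ 0 (mod 2).
    So t ≡ 0 (mod 2).
    Then x = 49 + 210·0 = 49, valid modulo lcm(210, 4) = 420: x ≡ 49 (mod 420).
Verify: 49 mod 14 = 7, 49 mod 15 = 4, 49 mod 4 = 1.

x ≡ 49 (mod 420).


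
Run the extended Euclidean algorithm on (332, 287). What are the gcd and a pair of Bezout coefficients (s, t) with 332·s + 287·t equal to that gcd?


Euclidean algorithm on (332, 287) — divide until remainder is 0:
  332 = 1 · 287 + 45
  287 = 6 · 45 + 17
  45 = 2 · 17 + 11
  17 = 1 · 11 + 6
  11 = 1 · 6 + 5
  6 = 1 · 5 + 1
  5 = 5 · 1 + 0
gcd(332, 287) = 1.
Track Bezout coefficients alongside the remainders: start with r₀ = 332 = a·1 + b·0 (s = 1, t = 0) and r₁ = 287 = a·0 + b·1 (s = 0, t = 1); each new remainder r_{k+1} = r_{k-1} − q_k·r_k inherits s_{k+1} = s_{k-1} − q_k·s_k, t_{k+1} = t_{k-1} − q_k·t_k, so r_k = a·s_k + b·t_k at every step:
  q = 1: r = 45, s = 1 − 1·0 = 1, t = 0 − 1·1 = -1  (check: 332·1 + 287·(-1) = 45)
  q = 6: r = 17, s = 0 − 6·1 = -6, t = 1 − 6·(-1) = 7  (check: 332·(-6) + 287·7 = 17)
  q = 2: r = 11, s = 1 − 2·(-6) = 13, t = -1 − 2·7 = -15  (check: 332·13 + 287·(-15) = 11)
  q = 1: r = 6, s = -6 − 1·13 = -19, t = 7 − 1·(-15) = 22  (check: 332·(-19) + 287·22 = 6)
  q = 1: r = 5, s = 13 − 1·(-19) = 32, t = -15 − 1·22 = -37  (check: 332·32 + 287·(-37) = 5)
  q = 1: r = 1, s = -19 − 1·32 = -51, t = 22 − 1·(-37) = 59  (check: 332·(-51) + 287·59 = 1)
The row with r = 1 (the gcd) gives the Bezout coefficients s = -51, t = 59.
Result: 332 · (-51) + 287 · (59) = 1.

gcd(332, 287) = 1; s = -51, t = 59 (check: 332·(-51) + 287·59 = 1).


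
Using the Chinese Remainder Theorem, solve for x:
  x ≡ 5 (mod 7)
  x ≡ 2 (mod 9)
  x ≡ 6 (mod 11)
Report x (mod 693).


Moduli 7, 9, 11 are pairwise coprime; by CRT there is a unique solution modulo M = 7 · 9 · 11 = 693.
Solve pairwise, accumulating the modulus:
  Start with x ≡ 5 (mod 7).
  Combine with x ≡ 2 (mod 9): since gcd(7, 9) = 1, we get a unique residue mod 63.
    Write x = 5 + 7·t and substitute into x ≡ 2 (mod 9): 7·t ≡ 2 − 5 = -3 (mod 9).
    Reduce coefficients mod 9: 7·t ≡ 6 (mod 9).
    The inverse of 7 mod 9 is 4 (since 7·4 = 28 = 3·9 + 1), so t ≡ 4·6 = 24 ≡ 6 (mod 9).
    Then x = 5 + 7·6 = 47, valid modulo lcm(7, 9) = 63: x ≡ 47 (mod 63).
  Combine with x ≡ 6 (mod 11): since gcd(63, 11) = 1, we get a unique residue mod 693.
    Write x = 47 + 63·t and substitute into x ≡ 6 (mod 11): 63·t ≡ 6 − 47 = -41 (mod 11).
    Reduce coefficients mod 11: 8·t ≡ 3 (mod 11).
    The inverse of 8 mod 11 is 7 (since 8·7 = 56 = 5·11 + 1), so t ≡ 7·3 = 21 ≡ 10 (mod 11).
    Then x = 47 + 63·10 = 677, valid modulo lcm(63, 11) = 693: x ≡ 677 (mod 693).
Verify: 677 mod 7 = 5 ✓, 677 mod 9 = 2 ✓, 677 mod 11 = 6 ✓.

x ≡ 677 (mod 693).


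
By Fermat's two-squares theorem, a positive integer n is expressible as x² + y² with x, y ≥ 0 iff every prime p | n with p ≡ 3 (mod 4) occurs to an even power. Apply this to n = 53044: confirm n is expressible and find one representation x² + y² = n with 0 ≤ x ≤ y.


Step 1: Factor n = 53044 = 2^2 · 89 · 149.
Step 2: Check the mod-4 condition on each prime factor: 2 = 2 (special); 89 ≡ 1 (mod 4), exponent 1; 149 ≡ 1 (mod 4), exponent 1.
All primes ≡ 3 (mod 4) appear to even exponent (or don't appear), so by the two-squares theorem n IS expressible as a sum of two squares.
Step 3: Build a representation. Group n = k² · m with k = 2 and m = 89 · 149 = 13261 (a product of primes ≡ 1 (mod 4)); a representation of m scales to one of n via (k·x)² + (k·y)² = k²(x² + y²). Each prime p ≡ 1 (mod 4) is itself a sum of two squares; find a² by testing p − a² for a perfect square:
  89: 89 − 1² = 88, 89 − 2² = 85, 89 − 3² = 80, 89 − 4² = 73, 89 − 5² = 64 = 8² ⇒ 89 = 5² + 8².
  149: 149 − 1² = 148, 149 − 2² = 145, 149 − 3² = 140, 149 − 4² = 133, 149 − 5² = 124, 149 − 6² = 113, 149 − 7² = 100 = 10² ⇒ 149 = 7² + 10².
  Combine using the Brahmagupta–Fibonacci identity (a² + b²)(c² + d²) = (ac − bd)² + (ad + bc)² = (ac + bd)² + (ad − bc)²:
  89 · 149 = 13261: from (5² + 8²)(7² + 10²), take (5·7 − 8·10, 5·10 + 8·7) = (35 − 80, 50 + 56) = (-45, 106); dropping signs (only squares matter) gives (45, 106); check 45² + 106² = 2025 + 11236 = 13261 ✓.
  Scale by k = 2: (2·45, 2·106) = (90, 212).
Step 4: Order so x ≤ y and verify: 90² + 212² = 8100 + 44944 = 53044 = n. ✓

n = 53044 = 90² + 212² (one valid representation with x ≤ y).


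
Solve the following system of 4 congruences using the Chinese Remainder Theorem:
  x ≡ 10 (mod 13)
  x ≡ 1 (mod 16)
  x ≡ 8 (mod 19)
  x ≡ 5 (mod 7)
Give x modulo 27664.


Product of moduli M = 13 · 16 · 19 · 7 = 27664.
Merge one congruence at a time:
  Start: x ≡ 10 (mod 13).
  Combine with x ≡ 1 (mod 16); new modulus lcm = 208.
    Write x = 10 + 13·t and substitute into x ≡ 1 (mod 16): 13·t ≡ 1 − 10 = -9 (mod 16).
    Reduce coefficients mod 16: 13·t ≡ 7 (mod 16).
    The inverse of 13 mod 16 is 5 (since 13·5 = 65 = 4·16 + 1), so t ≡ 5·7 = 35 ≡ 3 (mod 16).
    Then x = 10 + 13·3 = 49, valid modulo lcm(13, 16) = 208: x ≡ 49 (mod 208).
  Combine with x ≡ 8 (mod 19); new modulus lcm = 3952.
    Write x = 49 + 208·t and substitute into x ≡ 8 (mod 19): 208·t ≡ 8 − 49 = -41 (mod 19).
    Reduce coefficients mod 19: 18·t ≡ 16 (mod 19).
    The inverse of 18 mod 19 is 18 (since 18·18 = 324 = 17·19 + 1), so t ≡ 18·16 = 288 ≡ 3 (mod 19).
    Then x = 49 + 208·3 = 673, valid modulo lcm(208, 19) = 3952: x ≡ 673 (mod 3952).
  Combine with x ≡ 5 (mod 7); new modulus lcm = 27664.
    Write x = 673 + 3952·t and substitute into x ≡ 5 (mod 7): 3952·t ≡ 5 − 673 = -668 (mod 7).
    Reduce coefficients mod 7: 4·t ≡ 4 (mod 7).
    The inverse of 4 mod 7 is 2 (since 4·2 = 8 = 1·7 + 1), so t ≡ 2·4 = 8 ≡ 1 (mod 7).
    Then x = 673 + 3952·1 = 4625, valid modulo lcm(3952, 7) = 27664: x ≡ 4625 (mod 27664).
Verify against each original: 4625 mod 13 = 10, 4625 mod 16 = 1, 4625 mod 19 = 8, 4625 mod 7 = 5.

x ≡ 4625 (mod 27664).


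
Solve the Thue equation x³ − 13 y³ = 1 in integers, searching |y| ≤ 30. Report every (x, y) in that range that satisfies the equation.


The equation is x³ - 13y³ = 1. For fixed y, x³ = 13·y³ + 1, so a solution requires the RHS to be a perfect cube.
Strategy: iterate y from -30 to 30, compute RHS = 13·y³ + 1, and check whether it is a (positive or negative) perfect cube.
Check small values of y:
  y = 0: RHS = 1 = (1)³ ⇒ x = 1 works.
  y = 1: RHS = 14 is not a perfect cube.
  y = -1: RHS = -12 is not a perfect cube.
  y = 2: RHS = 105 is not a perfect cube.
  y = -2: RHS = -103 is not a perfect cube.
  y = 3: RHS = 352 is not a perfect cube.
  y = -3: RHS = -350 is not a perfect cube.
Continuing the search up to |y| = 30 finds no further solutions beyond those listed.
Collected solutions: (1, 0).

Solutions (with |y| ≤ 30): (1, 0).


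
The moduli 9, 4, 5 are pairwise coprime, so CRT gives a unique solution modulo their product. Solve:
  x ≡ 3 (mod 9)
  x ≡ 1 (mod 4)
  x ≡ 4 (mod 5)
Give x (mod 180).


Moduli 9, 4, 5 are pairwise coprime; by CRT there is a unique solution modulo M = 9 · 4 · 5 = 180.
Solve pairwise, accumulating the modulus:
  Start with x ≡ 3 (mod 9).
  Combine with x ≡ 1 (mod 4): since gcd(9, 4) = 1, we get a unique residue mod 36.
    Write x = 3 + 9·t and substitute into x ≡ 1 (mod 4): 9·t ≡ 1 − 3 = -2 (mod 4).
    Reduce coefficients mod 4: 1·t ≡ 2 (mod 4).
    So t ≡ 2 (mod 4).
    Then x = 3 + 9·2 = 21, valid modulo lcm(9, 4) = 36: x ≡ 21 (mod 36).
  Combine with x ≡ 4 (mod 5): since gcd(36, 5) = 1, we get a unique residue mod 180.
    Write x = 21 + 36·t and substitute into x ≡ 4 (mod 5): 36·t ≡ 4 − 21 = -17 (mod 5).
    Reduce coefficients mod 5: 1·t ≡ 3 (mod 5).
    So t ≡ 3 (mod 5).
    Then x = 21 + 36·3 = 129, valid modulo lcm(36, 5) = 180: x ≡ 129 (mod 180).
Verify: 129 mod 9 = 3 ✓, 129 mod 4 = 1 ✓, 129 mod 5 = 4 ✓.

x ≡ 129 (mod 180).


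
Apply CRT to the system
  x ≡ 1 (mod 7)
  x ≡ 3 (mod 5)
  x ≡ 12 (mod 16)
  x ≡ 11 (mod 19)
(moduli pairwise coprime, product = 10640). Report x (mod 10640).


Product of moduli M = 7 · 5 · 16 · 19 = 10640.
Merge one congruence at a time:
  Start: x ≡ 1 (mod 7).
  Combine with x ≡ 3 (mod 5); new modulus lcm = 35.
    Write x = 1 + 7·t and substitute into x ≡ 3 (mod 5): 7·t ≡ 3 − 1 = 2 (mod 5).
    Reduce coefficients mod 5: 2·t ≡ 2 (mod 5).
    The inverse of 2 mod 5 is 3 (since 2·3 = 6 = 1·5 + 1), so t ≡ 3·2 = 6 ≡ 1 (mod 5).
    Then x = 1 + 7·1 = 8, valid modulo lcm(7, 5) = 35: x ≡ 8 (mod 35).
  Combine with x ≡ 12 (mod 16); new modulus lcm = 560.
    Write x = 8 + 35·t and substitute into x ≡ 12 (mod 16): 35·t ≡ 12 − 8 = 4 (mod 16).
    Reduce coefficients mod 16: 3·t ≡ 4 (mod 16).
    The inverse of 3 mod 16 is 11 (since 3·11 = 33 = 2·16 + 1), so t ≡ 11·4 = 44 ≡ 12 (mod 16).
    Then x = 8 + 35·12 = 428, valid modulo lcm(35, 16) = 560: x ≡ 428 (mod 560).
  Combine with x ≡ 11 (mod 19); new modulus lcm = 10640.
    Write x = 428 + 560·t and substitute into x ≡ 11 (mod 19): 560·t ≡ 11 − 428 = -417 (mod 19).
    Reduce coefficients mod 19: 9·t ≡ 1 (mod 19).
    The inverse of 9 mod 19 is 17 (since 9·17 = 153 = 8·19 + 1), so t ≡ 17·1 = 17 ≡ 17 (mod 19).
    Then x = 428 + 560·17 = 9948, valid modulo lcm(560, 19) = 10640: x ≡ 9948 (mod 10640).
Verify against each original: 9948 mod 7 = 1, 9948 mod 5 = 3, 9948 mod 16 = 12, 9948 mod 19 = 11.

x ≡ 9948 (mod 10640).


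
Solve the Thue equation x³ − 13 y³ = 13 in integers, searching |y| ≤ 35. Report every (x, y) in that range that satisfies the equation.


The equation is x³ - 13y³ = 13. For fixed y, x³ = 13·y³ + 13, so a solution requires the RHS to be a perfect cube.
Strategy: iterate y from -35 to 35, compute RHS = 13·y³ + 13, and check whether it is a (positive or negative) perfect cube.
Check small values of y:
  y = 0: RHS = 13 is not a perfect cube.
  y = 1: RHS = 26 is not a perfect cube.
  y = -1: RHS = 0 = (0)³ ⇒ x = 0 works.
  y = 2: RHS = 117 is not a perfect cube.
  y = -2: RHS = -91 is not a perfect cube.
  y = 3: RHS = 364 is not a perfect cube.
  y = -3: RHS = -338 is not a perfect cube.
Continuing the search up to |y| = 35 finds no further solutions beyond those listed.
Collected solutions: (0, -1).

Solutions (with |y| ≤ 35): (0, -1).


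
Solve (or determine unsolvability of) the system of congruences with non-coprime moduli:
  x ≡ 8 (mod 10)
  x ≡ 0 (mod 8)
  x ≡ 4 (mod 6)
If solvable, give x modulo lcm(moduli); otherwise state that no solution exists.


Moduli 10, 8, 6 are not pairwise coprime, so CRT works modulo lcm(m_i) when all pairwise compatibility conditions hold.
Pairwise compatibility: gcd(m_i, m_j) must divide a_i - a_j for every pair.
Merge one congruence at a time:
  Start: x ≡ 8 (mod 10).
  Combine with x ≡ 0 (mod 8): gcd(10, 8) = 2; 0 - 8 = -8, which IS divisible by 2, so compatible.
    Write x = 8 + 10·t and substitute into x ≡ 0 (mod 8): 10·t ≡ 0 − 8 = -8 (mod 8).
    Divide the congruence (and modulus) by g = 2: 5·t ≡ -4 (mod 4).
    Reduce coefficients mod 4: 1·t ≡ 0 (mod 4).
    So t ≡ 0 (mod 4).
    Then x = 8 + 10·0 = 8, valid modulo lcm(10, 8) = 40: x ≡ 8 (mod 40).
  Combine with x ≡ 4 (mod 6): gcd(40, 6) = 2; 4 - 8 = -4, which IS divisible by 2, so compatible.
    Write x = 8 + 40·t and substitute into x ≡ 4 (mod 6): 40·t ≡ 4 − 8 = -4 (mod 6).
    Divide the congruence (and modulus) by g = 2: 20·t ≡ -2 (mod 3).
    Reduce coefficients mod 3: 2·t ≡ 1 (mod 3).
    The inverse of 2 mod 3 is 2 (since 2·2 = 4 = 1·3 + 1), so t ≡ 2·1 = 2 ≡ 2 (mod 3).
    Then x = 8 + 40·2 = 88, valid modulo lcm(40, 6) = 120: x ≡ 88 (mod 120).
Verify: 88 mod 10 = 8, 88 mod 8 = 0, 88 mod 6 = 4.

x ≡ 88 (mod 120).


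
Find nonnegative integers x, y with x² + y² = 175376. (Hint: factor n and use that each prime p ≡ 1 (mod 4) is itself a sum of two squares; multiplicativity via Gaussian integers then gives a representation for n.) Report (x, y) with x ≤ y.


Step 1: Factor n = 175376 = 2^4 · 97 · 113.
Step 2: Check the mod-4 condition on each prime factor: 2 = 2 (special); 97 ≡ 1 (mod 4), exponent 1; 113 ≡ 1 (mod 4), exponent 1.
All primes ≡ 3 (mod 4) appear to even exponent (or don't appear), so by the two-squares theorem n IS expressible as a sum of two squares.
Step 3: Build a representation. Group n = k² · m with k = 4 and m = 97 · 113 = 10961 (a product of primes ≡ 1 (mod 4)); a representation of m scales to one of n via (k·x)² + (k·y)² = k²(x² + y²). Each prime p ≡ 1 (mod 4) is itself a sum of two squares; find a² by testing p − a² for a perfect square:
  97: 97 − 1² = 96, 97 − 2² = 93, 97 − 3² = 88, 97 − 4² = 81 = 9² ⇒ 97 = 4² + 9².
  113: 113 − 1² = 112, 113 − 2² = 109, 113 − 3² = 104, 113 − 4² = 97, 113 − 5² = 88, 113 − 6² = 77, 113 − 7² = 64 = 8² ⇒ 113 = 7² + 8².
  Combine using the Brahmagupta–Fibonacci identity (a² + b²)(c² + d²) = (ac − bd)² + (ad + bc)² = (ac + bd)² + (ad − bc)²:
  97 · 113 = 10961: from (4² + 9²)(7² + 8²), take (4·7 − 9·8, 4·8 + 9·7) = (28 − 72, 32 + 63) = (-44, 95); dropping signs (only squares matter) gives (44, 95); check 44² + 95² = 1936 + 9025 = 10961 ✓.
  Scale by k = 4: (4·44, 4·95) = (176, 380).
Step 4: Order so x ≤ y and verify: 176² + 380² = 30976 + 144400 = 175376 = n. ✓

n = 175376 = 176² + 380² (one valid representation with x ≤ y).


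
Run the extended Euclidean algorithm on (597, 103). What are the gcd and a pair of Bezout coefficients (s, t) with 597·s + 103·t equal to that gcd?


Euclidean algorithm on (597, 103) — divide until remainder is 0:
  597 = 5 · 103 + 82
  103 = 1 · 82 + 21
  82 = 3 · 21 + 19
  21 = 1 · 19 + 2
  19 = 9 · 2 + 1
  2 = 2 · 1 + 0
gcd(597, 103) = 1.
Track Bezout coefficients alongside the remainders: start with r₀ = 597 = a·1 + b·0 (s = 1, t = 0) and r₁ = 103 = a·0 + b·1 (s = 0, t = 1); each new remainder r_{k+1} = r_{k-1} − q_k·r_k inherits s_{k+1} = s_{k-1} − q_k·s_k, t_{k+1} = t_{k-1} − q_k·t_k, so r_k = a·s_k + b·t_k at every step:
  q = 5: r = 82, s = 1 − 5·0 = 1, t = 0 − 5·1 = -5  (check: 597·1 + 103·(-5) = 82)
  q = 1: r = 21, s = 0 − 1·1 = -1, t = 1 − 1·(-5) = 6  (check: 597·(-1) + 103·6 = 21)
  q = 3: r = 19, s = 1 − 3·(-1) = 4, t = -5 − 3·6 = -23  (check: 597·4 + 103·(-23) = 19)
  q = 1: r = 2, s = -1 − 1·4 = -5, t = 6 − 1·(-23) = 29  (check: 597·(-5) + 103·29 = 2)
  q = 9: r = 1, s = 4 − 9·(-5) = 49, t = -23 − 9·29 = -284  (check: 597·49 + 103·(-284) = 1)
The row with r = 1 (the gcd) gives the Bezout coefficients s = 49, t = -284.
Result: 597 · (49) + 103 · (-284) = 1.

gcd(597, 103) = 1; s = 49, t = -284 (check: 597·49 + 103·(-284) = 1).


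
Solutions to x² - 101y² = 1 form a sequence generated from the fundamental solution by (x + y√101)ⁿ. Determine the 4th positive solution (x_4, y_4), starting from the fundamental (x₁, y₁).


Step 1: Find the fundamental solution (x₁, y₁) of x² - 101y² = 1.
  Expand √101 as a continued fraction. a₀ = ⌊√101⌋ = 10; iterate m_{k+1} = d_k·a_k − m_k, d_{k+1} = (101 − m_{k+1}²)/d_k, a_{k+1} = ⌊(a₀ + m_{k+1})/d_{k+1}⌋ (starting m₀ = 0, d₀ = 1), with convergents p_k = a_k·p_{k-1} + p_{k-2}, q_k = a_k·q_{k-1} + q_{k-2} (p₋₁ = 1, q₋₁ = 0):
  k = 0: a₀ = 10; p₀/q₀ = 10/1; p₀² − 101·q₀² = 100 − 101 = -1.
  k = 1: m = 10, d = 1, a = ⌊(10 + 10)/1⌋ = 20; p/q = (20·10 + 1)/(20·1 + 0) = 201/20; p² − 101·q² = 40401 − 40400 = 1.
  The first convergent with p² − 101·q² = 1 gives the fundamental solution (x₁, y₁) = (201, 20).
Step 2: Apply the recurrence (x_{n+1}, y_{n+1}) = (x₁x_n + 101y₁y_n, x₁y_n + y₁x_n) repeatedly.
  From (x_1, y_1) = (201, 20): x_2 = 201·201 + 101·20·20 = 80801; y_2 = 201·20 + 20·201 = 8040.
  From (x_2, y_2) = (80801, 8040): x_3 = 201·80801 + 101·20·8040 = 32481801; y_3 = 201·8040 + 20·80801 = 3232060.
  From (x_3, y_3) = (32481801, 3232060): x_4 = 201·32481801 + 101·20·3232060 = 13057603201; y_4 = 201·3232060 + 20·32481801 = 1299280080.
Step 3: Verify x_4² - 101·y_4² = 170501001354765446401 - 170501001354765446400 = 1 (should be 1). ✓

(x_1, y_1) = (201, 20); (x_4, y_4) = (13057603201, 1299280080).


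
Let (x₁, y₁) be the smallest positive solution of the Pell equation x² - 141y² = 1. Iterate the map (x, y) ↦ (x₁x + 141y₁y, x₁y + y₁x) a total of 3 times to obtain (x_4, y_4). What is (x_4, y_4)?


Step 1: Find the fundamental solution (x₁, y₁) of x² - 141y² = 1.
  Expand √141 as a continued fraction. a₀ = ⌊√141⌋ = 11; iterate m_{k+1} = d_k·a_k − m_k, d_{k+1} = (141 − m_{k+1}²)/d_k, a_{k+1} = ⌊(a₀ + m_{k+1})/d_{k+1}⌋ (starting m₀ = 0, d₀ = 1), with convergents p_k = a_k·p_{k-1} + p_{k-2}, q_k = a_k·q_{k-1} + q_{k-2} (p₋₁ = 1, q₋₁ = 0):
  k = 0: a₀ = 11; p₀/q₀ = 11/1; p₀² − 141·q₀² = 121 − 141 = -20.
  k = 1: m = 11, d = 20, a = ⌊(11 + 11)/20⌋ = 1; p/q = (1·11 + 1)/(1·1 + 0) = 12/1; p² − 141·q² = 144 − 141 = 3.
  k = 2: m = 9, d = 3, a = ⌊(11 + 9)/3⌋ = 6; p/q = (6·12 + 11)/(6·1 + 1) = 83/7; p² − 141·q² = 6889 − 6909 = -20.
  k = 3: m = 9, d = 20, a = ⌊(11 + 9)/20⌋ = 1; p/q = (1·83 + 12)/(1·7 + 1) = 95/8; p² − 141·q² = 9025 − 9024 = 1.
  The first convergent with p² − 141·q² = 1 gives the fundamental solution (x₁, y₁) = (95, 8).
Step 2: Apply the recurrence (x_{n+1}, y_{n+1}) = (x₁x_n + 141y₁y_n, x₁y_n + y₁x_n) repeatedly.
  From (x_1, y_1) = (95, 8): x_2 = 95·95 + 141·8·8 = 18049; y_2 = 95·8 + 8·95 = 1520.
  From (x_2, y_2) = (18049, 1520): x_3 = 95·18049 + 141·8·1520 = 3429215; y_3 = 95·1520 + 8·18049 = 288792.
  From (x_3, y_3) = (3429215, 288792): x_4 = 95·3429215 + 141·8·288792 = 651532801; y_4 = 95·288792 + 8·3429215 = 54868960.
Step 3: Verify x_4² - 141·y_4² = 424494990778905601 - 424494990778905600 = 1 (should be 1). ✓

(x_1, y_1) = (95, 8); (x_4, y_4) = (651532801, 54868960).


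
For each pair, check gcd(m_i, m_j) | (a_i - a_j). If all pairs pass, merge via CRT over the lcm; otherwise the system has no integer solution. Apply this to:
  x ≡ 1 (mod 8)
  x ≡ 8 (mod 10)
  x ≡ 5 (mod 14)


Moduli 8, 10, 14 are not pairwise coprime, so CRT works modulo lcm(m_i) when all pairwise compatibility conditions hold.
Pairwise compatibility: gcd(m_i, m_j) must divide a_i - a_j for every pair.
Merge one congruence at a time:
  Start: x ≡ 1 (mod 8).
  Combine with x ≡ 8 (mod 10): gcd(8, 10) = 2, and 8 - 1 = 7 is NOT divisible by 2.
    ⇒ system is inconsistent (no integer solution).

No solution (the system is inconsistent).


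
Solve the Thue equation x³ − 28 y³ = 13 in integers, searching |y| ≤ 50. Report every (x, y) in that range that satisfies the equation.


The equation is x³ - 28y³ = 13. For fixed y, x³ = 28·y³ + 13, so a solution requires the RHS to be a perfect cube.
Strategy: iterate y from -50 to 50, compute RHS = 28·y³ + 13, and check whether it is a (positive or negative) perfect cube.
Check small values of y:
  y = 0: RHS = 13 is not a perfect cube.
  y = 1: RHS = 41 is not a perfect cube.
  y = -1: RHS = -15 is not a perfect cube.
  y = 2: RHS = 237 is not a perfect cube.
  y = -2: RHS = -211 is not a perfect cube.
  y = 3: RHS = 769 is not a perfect cube.
  y = -3: RHS = -743 is not a perfect cube.
Continuing the search up to |y| = 50 finds no solutions either.
No (x, y) in the scanned range satisfies the equation.

No integer solutions with |y| ≤ 50.


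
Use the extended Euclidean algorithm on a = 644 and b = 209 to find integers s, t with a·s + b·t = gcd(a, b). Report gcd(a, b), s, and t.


Euclidean algorithm on (644, 209) — divide until remainder is 0:
  644 = 3 · 209 + 17
  209 = 12 · 17 + 5
  17 = 3 · 5 + 2
  5 = 2 · 2 + 1
  2 = 2 · 1 + 0
gcd(644, 209) = 1.
Track Bezout coefficients alongside the remainders: start with r₀ = 644 = a·1 + b·0 (s = 1, t = 0) and r₁ = 209 = a·0 + b·1 (s = 0, t = 1); each new remainder r_{k+1} = r_{k-1} − q_k·r_k inherits s_{k+1} = s_{k-1} − q_k·s_k, t_{k+1} = t_{k-1} − q_k·t_k, so r_k = a·s_k + b·t_k at every step:
  q = 3: r = 17, s = 1 − 3·0 = 1, t = 0 − 3·1 = -3  (check: 644·1 + 209·(-3) = 17)
  q = 12: r = 5, s = 0 − 12·1 = -12, t = 1 − 12·(-3) = 37  (check: 644·(-12) + 209·37 = 5)
  q = 3: r = 2, s = 1 − 3·(-12) = 37, t = -3 − 3·37 = -114  (check: 644·37 + 209·(-114) = 2)
  q = 2: r = 1, s = -12 − 2·37 = -86, t = 37 − 2·(-114) = 265  (check: 644·(-86) + 209·265 = 1)
The row with r = 1 (the gcd) gives the Bezout coefficients s = -86, t = 265.
Result: 644 · (-86) + 209 · (265) = 1.

gcd(644, 209) = 1; s = -86, t = 265 (check: 644·(-86) + 209·265 = 1).


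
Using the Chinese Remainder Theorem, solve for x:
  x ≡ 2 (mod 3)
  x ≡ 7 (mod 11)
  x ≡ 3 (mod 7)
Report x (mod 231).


Moduli 3, 11, 7 are pairwise coprime; by CRT there is a unique solution modulo M = 3 · 11 · 7 = 231.
Solve pairwise, accumulating the modulus:
  Start with x ≡ 2 (mod 3).
  Combine with x ≡ 7 (mod 11): since gcd(3, 11) = 1, we get a unique residue mod 33.
    Write x = 2 + 3·t and substitute into x ≡ 7 (mod 11): 3·t ≡ 7 − 2 = 5 (mod 11).
    The inverse of 3 mod 11 is 4 (since 3·4 = 12 = 1·11 + 1), so t ≡ 4·5 = 20 ≡ 9 (mod 11).
    Then x = 2 + 3·9 = 29, valid modulo lcm(3, 11) = 33: x ≡ 29 (mod 33).
  Combine with x ≡ 3 (mod 7): since gcd(33, 7) = 1, we get a unique residue mod 231.
    Write x = 29 + 33·t and substitute into x ≡ 3 (mod 7): 33·t ≡ 3 − 29 = -26 (mod 7).
    Reduce coefficients mod 7: 5·t ≡ 2 (mod 7).
    The inverse of 5 mod 7 is 3 (since 5·3 = 15 = 2·7 + 1), so t ≡ 3·2 = 6 ≡ 6 (mod 7).
    Then x = 29 + 33·6 = 227, valid modulo lcm(33, 7) = 231: x ≡ 227 (mod 231).
Verify: 227 mod 3 = 2 ✓, 227 mod 11 = 7 ✓, 227 mod 7 = 3 ✓.

x ≡ 227 (mod 231).


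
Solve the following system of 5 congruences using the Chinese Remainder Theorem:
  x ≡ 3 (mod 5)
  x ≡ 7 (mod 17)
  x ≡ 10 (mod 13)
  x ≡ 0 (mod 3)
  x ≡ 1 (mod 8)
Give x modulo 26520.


Product of moduli M = 5 · 17 · 13 · 3 · 8 = 26520.
Merge one congruence at a time:
  Start: x ≡ 3 (mod 5).
  Combine with x ≡ 7 (mod 17); new modulus lcm = 85.
    Write x = 3 + 5·t and substitute into x ≡ 7 (mod 17): 5·t ≡ 7 − 3 = 4 (mod 17).
    The inverse of 5 mod 17 is 7 (since 5·7 = 35 = 2·17 + 1), so t ≡ 7·4 = 28 ≡ 11 (mod 17).
    Then x = 3 + 5·11 = 58, valid modulo lcm(5, 17) = 85: x ≡ 58 (mod 85).
  Combine with x ≡ 10 (mod 13); new modulus lcm = 1105.
    Write x = 58 + 85·t and substitute into x ≡ 10 (mod 13): 85·t ≡ 10 − 58 = -48 (mod 13).
    Reduce coefficients mod 13: 7·t ≡ 4 (mod 13).
    The inverse of 7 mod 13 is 2 (since 7·2 = 14 = 1·13 + 1), so t ≡ 2·4 = 8 ≡ 8 (mod 13).
    Then x = 58 + 85·8 = 738, valid modulo lcm(85, 13) = 1105: x ≡ 738 (mod 1105).
  Combine with x ≡ 0 (mod 3); new modulus lcm = 3315.
    Write x = 738 + 1105·t and substitute into x ≡ 0 (mod 3): 1105·t ≡ 0 − 738 = -738 (mod 3).
    Reduce coefficients mod 3: 1·t ≡ 0 (mod 3).
    So t ≡ 0 (mod 3).
    Then x = 738 + 1105·0 = 738, valid modulo lcm(1105, 3) = 3315: x ≡ 738 (mod 3315).
  Combine with x ≡ 1 (mod 8); new modulus lcm = 26520.
    Write x = 738 + 3315·t and substitute into x ≡ 1 (mod 8): 3315·t ≡ 1 − 738 = -737 (mod 8).
    Reduce coefficients mod 8: 3·t ≡ 7 (mod 8).
    The inverse of 3 mod 8 is 3 (since 3·3 = 9 = 1·8 + 1), so t ≡ 3·7 = 21 ≡ 5 (mod 8).
    Then x = 738 + 3315·5 = 17313, valid modulo lcm(3315, 8) = 26520: x ≡ 17313 (mod 26520).
Verify against each original: 17313 mod 5 = 3, 17313 mod 17 = 7, 17313 mod 13 = 10, 17313 mod 3 = 0, 17313 mod 8 = 1.

x ≡ 17313 (mod 26520).


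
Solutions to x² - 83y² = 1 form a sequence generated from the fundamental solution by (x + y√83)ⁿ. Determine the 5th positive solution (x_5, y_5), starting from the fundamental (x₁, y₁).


Step 1: Find the fundamental solution (x₁, y₁) of x² - 83y² = 1.
  Expand √83 as a continued fraction. a₀ = ⌊√83⌋ = 9; iterate m_{k+1} = d_k·a_k − m_k, d_{k+1} = (83 − m_{k+1}²)/d_k, a_{k+1} = ⌊(a₀ + m_{k+1})/d_{k+1}⌋ (starting m₀ = 0, d₀ = 1), with convergents p_k = a_k·p_{k-1} + p_{k-2}, q_k = a_k·q_{k-1} + q_{k-2} (p₋₁ = 1, q₋₁ = 0):
  k = 0: a₀ = 9; p₀/q₀ = 9/1; p₀² − 83·q₀² = 81 − 83 = -2.
  k = 1: m = 9, d = 2, a = ⌊(9 + 9)/2⌋ = 9; p/q = (9·9 + 1)/(9·1 + 0) = 82/9; p² − 83·q² = 6724 − 6723 = 1.
  The first convergent with p² − 83·q² = 1 gives the fundamental solution (x₁, y₁) = (82, 9).
Step 2: Apply the recurrence (x_{n+1}, y_{n+1}) = (x₁x_n + 83y₁y_n, x₁y_n + y₁x_n) repeatedly.
  From (x_1, y_1) = (82, 9): x_2 = 82·82 + 83·9·9 = 13447; y_2 = 82·9 + 9·82 = 1476.
  From (x_2, y_2) = (13447, 1476): x_3 = 82·13447 + 83·9·1476 = 2205226; y_3 = 82·1476 + 9·13447 = 242055.
  From (x_3, y_3) = (2205226, 242055): x_4 = 82·2205226 + 83·9·242055 = 361643617; y_4 = 82·242055 + 9·2205226 = 39695544.
  From (x_4, y_4) = (361643617, 39695544): x_5 = 82·361643617 + 83·9·39695544 = 59307347962; y_5 = 82·39695544 + 9·361643617 = 6509827161.
Step 3: Verify x_5² - 83·y_5² = 3517361522285745553444 - 3517361522285745553443 = 1 (should be 1). ✓

(x_1, y_1) = (82, 9); (x_5, y_5) = (59307347962, 6509827161).


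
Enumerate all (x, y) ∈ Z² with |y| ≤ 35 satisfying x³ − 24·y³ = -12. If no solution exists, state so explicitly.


The equation is x³ - 24y³ = -12. For fixed y, x³ = 24·y³ − 12, so a solution requires the RHS to be a perfect cube.
Strategy: iterate y from -35 to 35, compute RHS = 24·y³ − 12, and check whether it is a (positive or negative) perfect cube.
Check small values of y:
  y = 0: RHS = -12 is not a perfect cube.
  y = 1: RHS = 12 is not a perfect cube.
  y = -1: RHS = -36 is not a perfect cube.
  y = 2: RHS = 180 is not a perfect cube.
  y = -2: RHS = -204 is not a perfect cube.
  y = 3: RHS = 636 is not a perfect cube.
  y = -3: RHS = -660 is not a perfect cube.
Continuing the search up to |y| = 35 finds no solutions either.
No (x, y) in the scanned range satisfies the equation.

No integer solutions with |y| ≤ 35.


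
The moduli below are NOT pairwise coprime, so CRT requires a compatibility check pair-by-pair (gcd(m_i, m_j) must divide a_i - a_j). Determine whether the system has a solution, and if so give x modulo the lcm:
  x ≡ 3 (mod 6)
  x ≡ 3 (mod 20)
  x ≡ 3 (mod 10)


Moduli 6, 20, 10 are not pairwise coprime, so CRT works modulo lcm(m_i) when all pairwise compatibility conditions hold.
Pairwise compatibility: gcd(m_i, m_j) must divide a_i - a_j for every pair.
Merge one congruence at a time:
  Start: x ≡ 3 (mod 6).
  Combine with x ≡ 3 (mod 20): gcd(6, 20) = 2; 3 - 3 = 0, which IS divisible by 2, so compatible.
    Write x = 3 + 6·t and substitute into x ≡ 3 (mod 20): 6·t ≡ 3 − 3 = 0 (mod 20).
    Divide the congruence (and modulus) by g = 2: 3·t ≡ 0 (mod 10).
    The inverse of 3 mod 10 is 7 (since 3·7 = 21 = 2·10 + 1), so t ≡ 7·0 = 0 ≡ 0 (mod 10).
    Then x = 3 + 6·0 = 3, valid modulo lcm(6, 20) = 60: x ≡ 3 (mod 60).
  Combine with x ≡ 3 (mod 10): gcd(60, 10) = 10; 3 - 3 = 0, which IS divisible by 10, so compatible.
    Write x = 3 + 60·t and substitute into x ≡ 3 (mod 10): 60·t ≡ 3 − 3 = 0 (mod 10).
    Divide the congruence (and modulus) by g = 10: 6·t ≡ 0 (mod 1).
    Modulo 1 every t works; take t = 0.
    Then x = 3 + 60·0 = 3, valid modulo lcm(60, 10) = 60: x ≡ 3 (mod 60).
Verify: 3 mod 6 = 3, 3 mod 20 = 3, 3 mod 10 = 3.

x ≡ 3 (mod 60).


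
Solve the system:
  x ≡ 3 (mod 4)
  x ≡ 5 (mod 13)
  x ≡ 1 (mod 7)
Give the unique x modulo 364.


Moduli 4, 13, 7 are pairwise coprime; by CRT there is a unique solution modulo M = 4 · 13 · 7 = 364.
Solve pairwise, accumulating the modulus:
  Start with x ≡ 3 (mod 4).
  Combine with x ≡ 5 (mod 13): since gcd(4, 13) = 1, we get a unique residue mod 52.
    Write x = 3 + 4·t and substitute into x ≡ 5 (mod 13): 4·t ≡ 5 − 3 = 2 (mod 13).
    The inverse of 4 mod 13 is 10 (since 4·10 = 40 = 3·13 + 1), so t ≡ 10·2 = 20 ≡ 7 (mod 13).
    Then x = 3 + 4·7 = 31, valid modulo lcm(4, 13) = 52: x ≡ 31 (mod 52).
  Combine with x ≡ 1 (mod 7): since gcd(52, 7) = 1, we get a unique residue mod 364.
    Write x = 31 + 52·t and substitute into x ≡ 1 (mod 7): 52·t ≡ 1 − 31 = -30 (mod 7).
    Reduce coefficients mod 7: 3·t ≡ 5 (mod 7).
    The inverse of 3 mod 7 is 5 (since 3·5 = 15 = 2·7 + 1), so t ≡ 5·5 = 25 ≡ 4 (mod 7).
    Then x = 31 + 52·4 = 239, valid modulo lcm(52, 7) = 364: x ≡ 239 (mod 364).
Verify: 239 mod 4 = 3 ✓, 239 mod 13 = 5 ✓, 239 mod 7 = 1 ✓.

x ≡ 239 (mod 364).


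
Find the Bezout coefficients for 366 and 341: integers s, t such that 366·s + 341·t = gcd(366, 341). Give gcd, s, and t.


Euclidean algorithm on (366, 341) — divide until remainder is 0:
  366 = 1 · 341 + 25
  341 = 13 · 25 + 16
  25 = 1 · 16 + 9
  16 = 1 · 9 + 7
  9 = 1 · 7 + 2
  7 = 3 · 2 + 1
  2 = 2 · 1 + 0
gcd(366, 341) = 1.
Track Bezout coefficients alongside the remainders: start with r₀ = 366 = a·1 + b·0 (s = 1, t = 0) and r₁ = 341 = a·0 + b·1 (s = 0, t = 1); each new remainder r_{k+1} = r_{k-1} − q_k·r_k inherits s_{k+1} = s_{k-1} − q_k·s_k, t_{k+1} = t_{k-1} − q_k·t_k, so r_k = a·s_k + b·t_k at every step:
  q = 1: r = 25, s = 1 − 1·0 = 1, t = 0 − 1·1 = -1  (check: 366·1 + 341·(-1) = 25)
  q = 13: r = 16, s = 0 − 13·1 = -13, t = 1 − 13·(-1) = 14  (check: 366·(-13) + 341·14 = 16)
  q = 1: r = 9, s = 1 − 1·(-13) = 14, t = -1 − 1·14 = -15  (check: 366·14 + 341·(-15) = 9)
  q = 1: r = 7, s = -13 − 1·14 = -27, t = 14 − 1·(-15) = 29  (check: 366·(-27) + 341·29 = 7)
  q = 1: r = 2, s = 14 − 1·(-27) = 41, t = -15 − 1·29 = -44  (check: 366·41 + 341·(-44) = 2)
  q = 3: r = 1, s = -27 − 3·41 = -150, t = 29 − 3·(-44) = 161  (check: 366·(-150) + 341·161 = 1)
The row with r = 1 (the gcd) gives the Bezout coefficients s = -150, t = 161.
Result: 366 · (-150) + 341 · (161) = 1.

gcd(366, 341) = 1; s = -150, t = 161 (check: 366·(-150) + 341·161 = 1).


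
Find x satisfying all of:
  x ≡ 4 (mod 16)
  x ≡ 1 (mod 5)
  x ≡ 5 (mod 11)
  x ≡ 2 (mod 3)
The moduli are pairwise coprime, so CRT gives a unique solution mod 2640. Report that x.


Product of moduli M = 16 · 5 · 11 · 3 = 2640.
Merge one congruence at a time:
  Start: x ≡ 4 (mod 16).
  Combine with x ≡ 1 (mod 5); new modulus lcm = 80.
    Write x = 4 + 16·t and substitute into x ≡ 1 (mod 5): 16·t ≡ 1 − 4 = -3 (mod 5).
    Reduce coefficients mod 5: 1·t ≡ 2 (mod 5).
    So t ≡ 2 (mod 5).
    Then x = 4 + 16·2 = 36, valid modulo lcm(16, 5) = 80: x ≡ 36 (mod 80).
  Combine with x ≡ 5 (mod 11); new modulus lcm = 880.
    Write x = 36 + 80·t and substitute into x ≡ 5 (mod 11): 80·t ≡ 5 − 36 = -31 (mod 11).
    Reduce coefficients mod 11: 3·t ≡ 2 (mod 11).
    The inverse of 3 mod 11 is 4 (since 3·4 = 12 = 1·11 + 1), so t ≡ 4·2 = 8 ≡ 8 (mod 11).
    Then x = 36 + 80·8 = 676, valid modulo lcm(80, 11) = 880: x ≡ 676 (mod 880).
  Combine with x ≡ 2 (mod 3); new modulus lcm = 2640.
    Write x = 676 + 880·t and substitute into x ≡ 2 (mod 3): 880·t ≡ 2 − 676 = -674 (mod 3).
    Reduce coefficients mod 3: 1·t ≡ 1 (mod 3).
    So t ≡ 1 (mod 3).
    Then x = 676 + 880·1 = 1556, valid modulo lcm(880, 3) = 2640: x ≡ 1556 (mod 2640).
Verify against each original: 1556 mod 16 = 4, 1556 mod 5 = 1, 1556 mod 11 = 5, 1556 mod 3 = 2.

x ≡ 1556 (mod 2640).


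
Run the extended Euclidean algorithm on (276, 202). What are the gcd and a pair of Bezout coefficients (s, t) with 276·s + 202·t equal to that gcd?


Euclidean algorithm on (276, 202) — divide until remainder is 0:
  276 = 1 · 202 + 74
  202 = 2 · 74 + 54
  74 = 1 · 54 + 20
  54 = 2 · 20 + 14
  20 = 1 · 14 + 6
  14 = 2 · 6 + 2
  6 = 3 · 2 + 0
gcd(276, 202) = 2.
Track Bezout coefficients alongside the remainders: start with r₀ = 276 = a·1 + b·0 (s = 1, t = 0) and r₁ = 202 = a·0 + b·1 (s = 0, t = 1); each new remainder r_{k+1} = r_{k-1} − q_k·r_k inherits s_{k+1} = s_{k-1} − q_k·s_k, t_{k+1} = t_{k-1} − q_k·t_k, so r_k = a·s_k + b·t_k at every step:
  q = 1: r = 74, s = 1 − 1·0 = 1, t = 0 − 1·1 = -1  (check: 276·1 + 202·(-1) = 74)
  q = 2: r = 54, s = 0 − 2·1 = -2, t = 1 − 2·(-1) = 3  (check: 276·(-2) + 202·3 = 54)
  q = 1: r = 20, s = 1 − 1·(-2) = 3, t = -1 − 1·3 = -4  (check: 276·3 + 202·(-4) = 20)
  q = 2: r = 14, s = -2 − 2·3 = -8, t = 3 − 2·(-4) = 11  (check: 276·(-8) + 202·11 = 14)
  q = 1: r = 6, s = 3 − 1·(-8) = 11, t = -4 − 1·11 = -15  (check: 276·11 + 202·(-15) = 6)
  q = 2: r = 2, s = -8 − 2·11 = -30, t = 11 − 2·(-15) = 41  (check: 276·(-30) + 202·41 = 2)
The row with r = 2 (the gcd) gives the Bezout coefficients s = -30, t = 41.
Result: 276 · (-30) + 202 · (41) = 2.

gcd(276, 202) = 2; s = -30, t = 41 (check: 276·(-30) + 202·41 = 2).
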